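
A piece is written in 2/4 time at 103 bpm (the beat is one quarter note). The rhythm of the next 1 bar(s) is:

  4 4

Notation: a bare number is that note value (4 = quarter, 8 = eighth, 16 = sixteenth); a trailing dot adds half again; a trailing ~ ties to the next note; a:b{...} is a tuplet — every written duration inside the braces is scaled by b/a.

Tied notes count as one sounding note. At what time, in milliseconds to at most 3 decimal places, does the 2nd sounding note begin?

note 2 onset = 1b = 582.524ms

1. 0.0ms @ 0 + 582.524ms (1)
2. 582.524ms @ 1 + 582.524ms (1)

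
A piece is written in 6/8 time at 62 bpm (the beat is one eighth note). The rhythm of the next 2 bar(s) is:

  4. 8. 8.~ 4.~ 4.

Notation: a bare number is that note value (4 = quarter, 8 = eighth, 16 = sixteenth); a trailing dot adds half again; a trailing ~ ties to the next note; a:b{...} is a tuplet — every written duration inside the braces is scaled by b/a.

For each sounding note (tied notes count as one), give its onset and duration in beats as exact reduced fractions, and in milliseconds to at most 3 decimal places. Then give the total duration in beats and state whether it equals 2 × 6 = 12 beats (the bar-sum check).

1) 0.0ms=0b +2903.226ms=3b
2) 2903.226ms=3b +1451.613ms=3/2b
3) 4354.839ms=9/2b +7258.065ms=15/2b
Σ=12b of 12 (62bpm 6/8) — PASS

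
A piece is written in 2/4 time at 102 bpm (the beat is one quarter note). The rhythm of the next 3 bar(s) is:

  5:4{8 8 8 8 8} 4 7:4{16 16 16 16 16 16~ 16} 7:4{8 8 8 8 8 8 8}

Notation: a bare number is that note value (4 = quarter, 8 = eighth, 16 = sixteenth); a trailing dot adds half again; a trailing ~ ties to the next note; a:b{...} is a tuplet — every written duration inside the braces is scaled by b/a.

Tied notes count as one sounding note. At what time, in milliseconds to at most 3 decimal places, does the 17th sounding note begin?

note 17 onset = 36/7b = 3025.21ms

1. 0.0ms @ 0 + 235.294ms (2/5)
2. 235.294ms @ 2/5 + 235.294ms (2/5)
3. 470.588ms @ 4/5 + 235.294ms (2/5)
4. 705.882ms @ 6/5 + 235.294ms (2/5)
5. 941.176ms @ 8/5 + 235.294ms (2/5)
6. 1176.471ms @ 2 + 588.235ms (1)
7. 1764.706ms @ 3 + 84.034ms (1/7)
8. 1848.739ms @ 22/7 + 84.034ms (1/7)
9. 1932.773ms @ 23/7 + 84.034ms (1/7)
10. 2016.807ms @ 24/7 + 84.034ms (1/7)
11. 2100.84ms @ 25/7 + 84.034ms (1/7)
12. 2184.874ms @ 26/7 + 168.067ms (2/7)
13. 2352.941ms @ 4 + 168.067ms (2/7)
14. 2521.008ms @ 30/7 + 168.067ms (2/7)
15. 2689.076ms @ 32/7 + 168.067ms (2/7)
16. 2857.143ms @ 34/7 + 168.067ms (2/7)
17. 3025.21ms @ 36/7 + 168.067ms (2/7)
18. 3193.277ms @ 38/7 + 168.067ms (2/7)
19. 3361.345ms @ 40/7 + 168.067ms (2/7)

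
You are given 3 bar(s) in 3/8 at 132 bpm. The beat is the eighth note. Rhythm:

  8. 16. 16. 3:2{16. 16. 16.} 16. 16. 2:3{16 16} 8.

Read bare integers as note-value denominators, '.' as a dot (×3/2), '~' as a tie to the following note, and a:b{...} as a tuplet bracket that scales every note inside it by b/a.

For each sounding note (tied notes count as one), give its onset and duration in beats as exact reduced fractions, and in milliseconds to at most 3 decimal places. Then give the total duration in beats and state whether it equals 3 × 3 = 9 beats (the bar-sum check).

1) 0.0ms=0b +681.818ms=3/2b
2) 681.818ms=3/2b +340.909ms=3/4b
3) 1022.727ms=9/4b +340.909ms=3/4b
4) 1363.636ms=3b +227.273ms=1/2b
5) 1590.909ms=7/2b +227.273ms=1/2b
6) 1818.182ms=4b +227.273ms=1/2b
7) 2045.455ms=9/2b +340.909ms=3/4b
8) 2386.364ms=21/4b +340.909ms=3/4b
9) 2727.273ms=6b +340.909ms=3/4b
10) 3068.182ms=27/4b +340.909ms=3/4b
11) 3409.091ms=15/2b +681.818ms=3/2b
Σ=9b of 9 (132bpm 3/8) — PASS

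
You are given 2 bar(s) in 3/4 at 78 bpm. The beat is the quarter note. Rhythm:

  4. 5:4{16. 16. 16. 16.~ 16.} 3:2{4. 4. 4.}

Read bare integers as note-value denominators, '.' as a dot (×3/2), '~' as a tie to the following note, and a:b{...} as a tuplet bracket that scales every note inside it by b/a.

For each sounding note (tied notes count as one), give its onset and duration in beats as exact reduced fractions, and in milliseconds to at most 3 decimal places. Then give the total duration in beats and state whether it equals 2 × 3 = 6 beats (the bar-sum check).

1) 0.0ms=0b +1153.846ms=3/2b
2) 1153.846ms=3/2b +230.769ms=3/10b
3) 1384.615ms=9/5b +230.769ms=3/10b
4) 1615.385ms=21/10b +230.769ms=3/10b
5) 1846.154ms=12/5b +461.538ms=3/5b
6) 2307.692ms=3b +769.231ms=1b
7) 3076.923ms=4b +769.231ms=1b
8) 3846.154ms=5b +769.231ms=1b
Σ=6b of 6 (78bpm 3/4) — PASS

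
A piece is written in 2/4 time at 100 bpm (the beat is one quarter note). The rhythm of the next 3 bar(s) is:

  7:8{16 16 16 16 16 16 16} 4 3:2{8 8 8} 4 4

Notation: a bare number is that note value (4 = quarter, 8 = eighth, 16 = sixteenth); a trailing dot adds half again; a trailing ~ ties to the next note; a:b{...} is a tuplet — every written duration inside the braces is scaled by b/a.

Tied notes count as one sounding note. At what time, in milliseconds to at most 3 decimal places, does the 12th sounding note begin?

note 12 onset = 4b = 2400.0ms

1. 0.0ms @ 0 + 171.429ms (2/7)
2. 171.429ms @ 2/7 + 171.429ms (2/7)
3. 342.857ms @ 4/7 + 171.429ms (2/7)
4. 514.286ms @ 6/7 + 171.429ms (2/7)
5. 685.714ms @ 8/7 + 171.429ms (2/7)
6. 857.143ms @ 10/7 + 171.429ms (2/7)
7. 1028.571ms @ 12/7 + 171.429ms (2/7)
8. 1200.0ms @ 2 + 600.0ms (1)
9. 1800.0ms @ 3 + 200.0ms (1/3)
10. 2000.0ms @ 10/3 + 200.0ms (1/3)
11. 2200.0ms @ 11/3 + 200.0ms (1/3)
12. 2400.0ms @ 4 + 600.0ms (1)
13. 3000.0ms @ 5 + 600.0ms (1)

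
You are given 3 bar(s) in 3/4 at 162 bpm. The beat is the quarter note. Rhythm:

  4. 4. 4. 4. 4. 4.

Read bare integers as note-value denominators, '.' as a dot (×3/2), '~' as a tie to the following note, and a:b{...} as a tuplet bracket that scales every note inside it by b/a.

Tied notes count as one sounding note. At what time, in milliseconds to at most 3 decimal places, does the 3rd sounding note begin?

1. 0.0ms @ 0 + 555.556ms (3/2)
2. 555.556ms @ 3/2 + 555.556ms (3/2)
3. 1111.111ms @ 3 + 555.556ms (3/2)
4. 1666.667ms @ 9/2 + 555.556ms (3/2)
5. 2222.222ms @ 6 + 555.556ms (3/2)
6. 2777.778ms @ 15/2 + 555.556ms (3/2)

note 3 onset = 3b = 1111.111ms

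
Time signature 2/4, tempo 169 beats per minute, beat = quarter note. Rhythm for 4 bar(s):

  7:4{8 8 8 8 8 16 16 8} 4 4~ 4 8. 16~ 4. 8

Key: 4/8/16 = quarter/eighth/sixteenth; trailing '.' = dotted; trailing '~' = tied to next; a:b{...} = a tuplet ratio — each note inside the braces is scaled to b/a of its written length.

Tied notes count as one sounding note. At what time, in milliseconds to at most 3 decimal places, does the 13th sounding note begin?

1. 0.0ms @ 0 + 101.437ms (2/7)
2. 101.437ms @ 2/7 + 101.437ms (2/7)
3. 202.874ms @ 4/7 + 101.437ms (2/7)
4. 304.311ms @ 6/7 + 101.437ms (2/7)
5. 405.748ms @ 8/7 + 101.437ms (2/7)
6. 507.185ms @ 10/7 + 50.719ms (1/7)
7. 557.904ms @ 11/7 + 50.719ms (1/7)
8. 608.622ms @ 12/7 + 101.437ms (2/7)
9. 710.059ms @ 2 + 355.03ms (1)
10. 1065.089ms @ 3 + 710.059ms (2)
11. 1775.148ms @ 5 + 266.272ms (3/4)
12. 2041.42ms @ 23/4 + 621.302ms (7/4)
13. 2662.722ms @ 15/2 + 177.515ms (1/2)

note 13 onset = 15/2b = 2662.722ms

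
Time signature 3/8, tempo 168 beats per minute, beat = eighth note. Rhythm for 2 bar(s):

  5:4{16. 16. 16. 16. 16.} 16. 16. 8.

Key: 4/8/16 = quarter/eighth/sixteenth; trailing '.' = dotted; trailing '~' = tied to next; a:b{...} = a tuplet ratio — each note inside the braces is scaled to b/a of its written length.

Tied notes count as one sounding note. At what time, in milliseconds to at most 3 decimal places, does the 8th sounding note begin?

note 8 onset = 9/2b = 1607.143ms

1. 0.0ms @ 0 + 214.286ms (3/5)
2. 214.286ms @ 3/5 + 214.286ms (3/5)
3. 428.571ms @ 6/5 + 214.286ms (3/5)
4. 642.857ms @ 9/5 + 214.286ms (3/5)
5. 857.143ms @ 12/5 + 214.286ms (3/5)
6. 1071.429ms @ 3 + 267.857ms (3/4)
7. 1339.286ms @ 15/4 + 267.857ms (3/4)
8. 1607.143ms @ 9/2 + 535.714ms (3/2)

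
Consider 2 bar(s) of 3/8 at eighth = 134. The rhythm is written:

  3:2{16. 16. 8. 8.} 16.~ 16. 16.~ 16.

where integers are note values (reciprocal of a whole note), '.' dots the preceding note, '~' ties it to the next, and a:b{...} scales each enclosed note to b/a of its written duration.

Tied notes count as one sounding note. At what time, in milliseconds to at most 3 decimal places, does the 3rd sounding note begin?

note 3 onset = 1b = 447.761ms

1. 0.0ms @ 0 + 223.881ms (1/2)
2. 223.881ms @ 1/2 + 223.881ms (1/2)
3. 447.761ms @ 1 + 447.761ms (1)
4. 895.522ms @ 2 + 447.761ms (1)
5. 1343.284ms @ 3 + 671.642ms (3/2)
6. 2014.925ms @ 9/2 + 671.642ms (3/2)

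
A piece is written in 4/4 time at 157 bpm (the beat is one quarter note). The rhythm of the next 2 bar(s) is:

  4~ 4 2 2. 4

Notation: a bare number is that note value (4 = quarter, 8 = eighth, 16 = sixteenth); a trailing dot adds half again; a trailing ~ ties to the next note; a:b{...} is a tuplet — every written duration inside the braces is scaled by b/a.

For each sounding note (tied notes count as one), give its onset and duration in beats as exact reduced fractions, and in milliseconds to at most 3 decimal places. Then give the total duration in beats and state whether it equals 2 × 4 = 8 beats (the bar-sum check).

1) 0.0ms=0b +764.331ms=2b
2) 764.331ms=2b +764.331ms=2b
3) 1528.662ms=4b +1146.497ms=3b
4) 2675.159ms=7b +382.166ms=1b
Σ=8b of 8 (157bpm 4/4) — PASS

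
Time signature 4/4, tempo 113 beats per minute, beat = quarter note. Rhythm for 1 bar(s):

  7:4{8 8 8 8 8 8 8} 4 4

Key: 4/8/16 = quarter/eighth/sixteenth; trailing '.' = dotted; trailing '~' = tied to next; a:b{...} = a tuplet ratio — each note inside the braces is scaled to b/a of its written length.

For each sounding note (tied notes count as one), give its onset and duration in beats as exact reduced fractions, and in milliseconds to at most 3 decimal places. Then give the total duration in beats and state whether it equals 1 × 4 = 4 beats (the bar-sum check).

1) 0.0ms=0b +151.707ms=2/7b
2) 151.707ms=2/7b +151.707ms=2/7b
3) 303.413ms=4/7b +151.707ms=2/7b
4) 455.12ms=6/7b +151.707ms=2/7b
5) 606.827ms=8/7b +151.707ms=2/7b
6) 758.534ms=10/7b +151.707ms=2/7b
7) 910.24ms=12/7b +151.707ms=2/7b
8) 1061.947ms=2b +530.973ms=1b
9) 1592.92ms=3b +530.973ms=1b
Σ=4b of 4 (113bpm 4/4) — PASS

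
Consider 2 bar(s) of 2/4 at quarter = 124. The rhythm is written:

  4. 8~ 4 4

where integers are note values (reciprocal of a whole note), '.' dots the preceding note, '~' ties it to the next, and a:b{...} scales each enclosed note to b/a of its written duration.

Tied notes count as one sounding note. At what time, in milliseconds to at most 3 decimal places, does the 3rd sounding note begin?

note 3 onset = 3b = 1451.613ms

1. 0.0ms @ 0 + 725.806ms (3/2)
2. 725.806ms @ 3/2 + 725.806ms (3/2)
3. 1451.613ms @ 3 + 483.871ms (1)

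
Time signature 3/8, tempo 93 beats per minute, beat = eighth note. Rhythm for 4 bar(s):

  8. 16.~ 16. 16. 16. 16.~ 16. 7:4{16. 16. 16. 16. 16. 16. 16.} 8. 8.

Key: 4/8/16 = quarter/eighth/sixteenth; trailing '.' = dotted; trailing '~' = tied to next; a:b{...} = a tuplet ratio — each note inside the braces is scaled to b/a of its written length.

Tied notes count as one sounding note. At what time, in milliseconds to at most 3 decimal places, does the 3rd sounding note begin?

note 3 onset = 3b = 1935.484ms

1. 0.0ms @ 0 + 967.742ms (3/2)
2. 967.742ms @ 3/2 + 967.742ms (3/2)
3. 1935.484ms @ 3 + 483.871ms (3/4)
4. 2419.355ms @ 15/4 + 483.871ms (3/4)
5. 2903.226ms @ 9/2 + 967.742ms (3/2)
6. 3870.968ms @ 6 + 276.498ms (3/7)
7. 4147.465ms @ 45/7 + 276.498ms (3/7)
8. 4423.963ms @ 48/7 + 276.498ms (3/7)
9. 4700.461ms @ 51/7 + 276.498ms (3/7)
10. 4976.959ms @ 54/7 + 276.498ms (3/7)
11. 5253.456ms @ 57/7 + 276.498ms (3/7)
12. 5529.954ms @ 60/7 + 276.498ms (3/7)
13. 5806.452ms @ 9 + 967.742ms (3/2)
14. 6774.194ms @ 21/2 + 967.742ms (3/2)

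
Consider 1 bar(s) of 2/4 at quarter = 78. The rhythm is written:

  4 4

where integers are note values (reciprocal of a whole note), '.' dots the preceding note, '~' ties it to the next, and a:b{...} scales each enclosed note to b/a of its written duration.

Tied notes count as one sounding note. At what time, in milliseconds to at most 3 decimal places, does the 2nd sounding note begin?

note 2 onset = 1b = 769.231ms

1. 0.0ms @ 0 + 769.231ms (1)
2. 769.231ms @ 1 + 769.231ms (1)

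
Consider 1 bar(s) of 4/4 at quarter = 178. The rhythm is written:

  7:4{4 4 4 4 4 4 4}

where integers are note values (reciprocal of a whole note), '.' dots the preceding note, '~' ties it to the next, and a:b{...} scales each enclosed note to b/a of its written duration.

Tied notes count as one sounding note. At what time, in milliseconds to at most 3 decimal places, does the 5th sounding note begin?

1. 0.0ms @ 0 + 192.616ms (4/7)
2. 192.616ms @ 4/7 + 192.616ms (4/7)
3. 385.233ms @ 8/7 + 192.616ms (4/7)
4. 577.849ms @ 12/7 + 192.616ms (4/7)
5. 770.465ms @ 16/7 + 192.616ms (4/7)
6. 963.082ms @ 20/7 + 192.616ms (4/7)
7. 1155.698ms @ 24/7 + 192.616ms (4/7)

note 5 onset = 16/7b = 770.465ms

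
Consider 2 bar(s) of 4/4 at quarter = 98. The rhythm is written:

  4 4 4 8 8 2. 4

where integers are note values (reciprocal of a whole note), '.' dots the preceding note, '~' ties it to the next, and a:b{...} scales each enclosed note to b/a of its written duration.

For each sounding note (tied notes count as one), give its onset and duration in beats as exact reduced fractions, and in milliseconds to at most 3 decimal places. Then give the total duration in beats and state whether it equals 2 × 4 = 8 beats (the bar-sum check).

1) 0.0ms=0b +612.245ms=1b
2) 612.245ms=1b +612.245ms=1b
3) 1224.49ms=2b +612.245ms=1b
4) 1836.735ms=3b +306.122ms=1/2b
5) 2142.857ms=7/2b +306.122ms=1/2b
6) 2448.98ms=4b +1836.735ms=3b
7) 4285.714ms=7b +612.245ms=1b
Σ=8b of 8 (98bpm 4/4) — PASS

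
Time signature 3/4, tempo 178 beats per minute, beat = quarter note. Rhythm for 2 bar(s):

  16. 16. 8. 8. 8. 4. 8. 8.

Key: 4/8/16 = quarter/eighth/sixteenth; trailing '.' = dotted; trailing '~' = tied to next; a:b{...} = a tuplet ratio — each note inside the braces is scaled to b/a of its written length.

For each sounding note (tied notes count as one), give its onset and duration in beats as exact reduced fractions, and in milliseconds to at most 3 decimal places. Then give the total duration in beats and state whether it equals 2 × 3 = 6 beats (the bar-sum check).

1) 0.0ms=0b +126.404ms=3/8b
2) 126.404ms=3/8b +126.404ms=3/8b
3) 252.809ms=3/4b +252.809ms=3/4b
4) 505.618ms=3/2b +252.809ms=3/4b
5) 758.427ms=9/4b +252.809ms=3/4b
6) 1011.236ms=3b +505.618ms=3/2b
7) 1516.854ms=9/2b +252.809ms=3/4b
8) 1769.663ms=21/4b +252.809ms=3/4b
Σ=6b of 6 (178bpm 3/4) — PASS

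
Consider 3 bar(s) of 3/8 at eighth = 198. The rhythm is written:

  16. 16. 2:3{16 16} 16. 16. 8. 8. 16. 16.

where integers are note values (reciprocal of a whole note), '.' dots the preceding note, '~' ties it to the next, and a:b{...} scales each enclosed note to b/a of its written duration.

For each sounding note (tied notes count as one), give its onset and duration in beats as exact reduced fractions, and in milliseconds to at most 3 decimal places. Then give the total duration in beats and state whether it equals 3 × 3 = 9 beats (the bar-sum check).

1) 0.0ms=0b +227.273ms=3/4b
2) 227.273ms=3/4b +227.273ms=3/4b
3) 454.545ms=3/2b +227.273ms=3/4b
4) 681.818ms=9/4b +227.273ms=3/4b
5) 909.091ms=3b +227.273ms=3/4b
6) 1136.364ms=15/4b +227.273ms=3/4b
7) 1363.636ms=9/2b +454.545ms=3/2b
8) 1818.182ms=6b +454.545ms=3/2b
9) 2272.727ms=15/2b +227.273ms=3/4b
10) 2500.0ms=33/4b +227.273ms=3/4b
Σ=9b of 9 (198bpm 3/8) — PASS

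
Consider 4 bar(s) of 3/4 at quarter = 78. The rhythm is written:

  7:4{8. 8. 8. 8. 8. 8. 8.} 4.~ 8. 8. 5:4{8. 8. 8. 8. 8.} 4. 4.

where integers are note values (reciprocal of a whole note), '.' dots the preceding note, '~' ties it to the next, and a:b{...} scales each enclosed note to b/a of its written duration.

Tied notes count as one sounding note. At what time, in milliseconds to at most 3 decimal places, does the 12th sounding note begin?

note 12 onset = 36/5b = 5538.462ms

1. 0.0ms @ 0 + 329.67ms (3/7)
2. 329.67ms @ 3/7 + 329.67ms (3/7)
3. 659.341ms @ 6/7 + 329.67ms (3/7)
4. 989.011ms @ 9/7 + 329.67ms (3/7)
5. 1318.681ms @ 12/7 + 329.67ms (3/7)
6. 1648.352ms @ 15/7 + 329.67ms (3/7)
7. 1978.022ms @ 18/7 + 329.67ms (3/7)
8. 2307.692ms @ 3 + 1730.769ms (9/4)
9. 4038.462ms @ 21/4 + 576.923ms (3/4)
10. 4615.385ms @ 6 + 461.538ms (3/5)
11. 5076.923ms @ 33/5 + 461.538ms (3/5)
12. 5538.462ms @ 36/5 + 461.538ms (3/5)
13. 6000.0ms @ 39/5 + 461.538ms (3/5)
14. 6461.538ms @ 42/5 + 461.538ms (3/5)
15. 6923.077ms @ 9 + 1153.846ms (3/2)
16. 8076.923ms @ 21/2 + 1153.846ms (3/2)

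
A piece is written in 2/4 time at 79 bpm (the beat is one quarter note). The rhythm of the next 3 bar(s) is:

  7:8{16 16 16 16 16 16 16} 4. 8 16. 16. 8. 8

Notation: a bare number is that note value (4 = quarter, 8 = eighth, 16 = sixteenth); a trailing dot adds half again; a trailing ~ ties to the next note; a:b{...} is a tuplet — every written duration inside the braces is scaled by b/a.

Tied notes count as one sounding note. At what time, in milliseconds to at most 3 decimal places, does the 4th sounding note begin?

1. 0.0ms @ 0 + 216.998ms (2/7)
2. 216.998ms @ 2/7 + 216.998ms (2/7)
3. 433.996ms @ 4/7 + 216.998ms (2/7)
4. 650.995ms @ 6/7 + 216.998ms (2/7)
5. 867.993ms @ 8/7 + 216.998ms (2/7)
6. 1084.991ms @ 10/7 + 216.998ms (2/7)
7. 1301.989ms @ 12/7 + 216.998ms (2/7)
8. 1518.987ms @ 2 + 1139.241ms (3/2)
9. 2658.228ms @ 7/2 + 379.747ms (1/2)
10. 3037.975ms @ 4 + 284.81ms (3/8)
11. 3322.785ms @ 35/8 + 284.81ms (3/8)
12. 3607.595ms @ 19/4 + 569.62ms (3/4)
13. 4177.215ms @ 11/2 + 379.747ms (1/2)

note 4 onset = 6/7b = 650.995ms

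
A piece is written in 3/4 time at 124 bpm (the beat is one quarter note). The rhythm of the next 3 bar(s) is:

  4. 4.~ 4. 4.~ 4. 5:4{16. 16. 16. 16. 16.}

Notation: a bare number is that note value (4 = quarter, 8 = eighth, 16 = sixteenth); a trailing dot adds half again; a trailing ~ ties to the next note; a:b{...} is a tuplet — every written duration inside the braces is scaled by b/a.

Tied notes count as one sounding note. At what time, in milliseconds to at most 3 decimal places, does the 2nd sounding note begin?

1. 0.0ms @ 0 + 725.806ms (3/2)
2. 725.806ms @ 3/2 + 1451.613ms (3)
3. 2177.419ms @ 9/2 + 1451.613ms (3)
4. 3629.032ms @ 15/2 + 145.161ms (3/10)
5. 3774.194ms @ 39/5 + 145.161ms (3/10)
6. 3919.355ms @ 81/10 + 145.161ms (3/10)
7. 4064.516ms @ 42/5 + 145.161ms (3/10)
8. 4209.677ms @ 87/10 + 145.161ms (3/10)

note 2 onset = 3/2b = 725.806ms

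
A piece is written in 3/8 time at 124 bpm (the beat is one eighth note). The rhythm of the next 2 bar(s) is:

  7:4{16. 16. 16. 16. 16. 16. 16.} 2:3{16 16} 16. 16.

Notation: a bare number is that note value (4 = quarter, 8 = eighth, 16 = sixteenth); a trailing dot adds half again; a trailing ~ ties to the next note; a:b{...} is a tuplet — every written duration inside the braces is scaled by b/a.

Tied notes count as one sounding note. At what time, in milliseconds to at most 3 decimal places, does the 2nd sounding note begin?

1. 0.0ms @ 0 + 207.373ms (3/7)
2. 207.373ms @ 3/7 + 207.373ms (3/7)
3. 414.747ms @ 6/7 + 207.373ms (3/7)
4. 622.12ms @ 9/7 + 207.373ms (3/7)
5. 829.493ms @ 12/7 + 207.373ms (3/7)
6. 1036.866ms @ 15/7 + 207.373ms (3/7)
7. 1244.24ms @ 18/7 + 207.373ms (3/7)
8. 1451.613ms @ 3 + 362.903ms (3/4)
9. 1814.516ms @ 15/4 + 362.903ms (3/4)
10. 2177.419ms @ 9/2 + 362.903ms (3/4)
11. 2540.323ms @ 21/4 + 362.903ms (3/4)

note 2 onset = 3/7b = 207.373ms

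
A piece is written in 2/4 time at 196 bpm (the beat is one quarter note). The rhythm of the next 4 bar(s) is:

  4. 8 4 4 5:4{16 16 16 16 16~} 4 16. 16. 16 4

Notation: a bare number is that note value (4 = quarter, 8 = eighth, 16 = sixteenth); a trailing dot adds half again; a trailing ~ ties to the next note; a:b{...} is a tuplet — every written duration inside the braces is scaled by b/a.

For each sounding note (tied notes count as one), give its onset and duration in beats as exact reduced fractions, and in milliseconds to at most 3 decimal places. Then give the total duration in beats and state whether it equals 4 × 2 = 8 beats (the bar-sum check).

1) 0.0ms=0b +459.184ms=3/2b
2) 459.184ms=3/2b +153.061ms=1/2b
3) 612.245ms=2b +306.122ms=1b
4) 918.367ms=3b +306.122ms=1b
5) 1224.49ms=4b +61.224ms=1/5b
6) 1285.714ms=21/5b +61.224ms=1/5b
7) 1346.939ms=22/5b +61.224ms=1/5b
8) 1408.163ms=23/5b +61.224ms=1/5b
9) 1469.388ms=24/5b +367.347ms=6/5b
10) 1836.735ms=6b +114.796ms=3/8b
11) 1951.531ms=51/8b +114.796ms=3/8b
12) 2066.327ms=27/4b +76.531ms=1/4b
13) 2142.857ms=7b +306.122ms=1b
Σ=8b of 8 (196bpm 2/4) — PASS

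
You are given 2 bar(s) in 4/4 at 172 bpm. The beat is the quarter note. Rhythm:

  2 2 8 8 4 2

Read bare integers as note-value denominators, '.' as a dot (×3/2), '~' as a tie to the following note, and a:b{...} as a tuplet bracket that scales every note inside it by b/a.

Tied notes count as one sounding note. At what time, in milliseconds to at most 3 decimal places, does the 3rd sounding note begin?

note 3 onset = 4b = 1395.349ms

1. 0.0ms @ 0 + 697.674ms (2)
2. 697.674ms @ 2 + 697.674ms (2)
3. 1395.349ms @ 4 + 174.419ms (1/2)
4. 1569.767ms @ 9/2 + 174.419ms (1/2)
5. 1744.186ms @ 5 + 348.837ms (1)
6. 2093.023ms @ 6 + 697.674ms (2)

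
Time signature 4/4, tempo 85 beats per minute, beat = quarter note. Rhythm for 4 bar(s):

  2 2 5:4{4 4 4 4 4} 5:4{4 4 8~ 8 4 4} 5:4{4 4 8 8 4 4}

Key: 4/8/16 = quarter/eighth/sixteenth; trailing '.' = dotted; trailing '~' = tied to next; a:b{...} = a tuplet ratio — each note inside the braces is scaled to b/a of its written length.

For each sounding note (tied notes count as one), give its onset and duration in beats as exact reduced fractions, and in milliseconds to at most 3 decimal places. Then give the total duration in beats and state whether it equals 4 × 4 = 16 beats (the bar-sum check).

1) 0.0ms=0b +1411.765ms=2b
2) 1411.765ms=2b +1411.765ms=2b
3) 2823.529ms=4b +564.706ms=4/5b
4) 3388.235ms=24/5b +564.706ms=4/5b
5) 3952.941ms=28/5b +564.706ms=4/5b
6) 4517.647ms=32/5b +564.706ms=4/5b
7) 5082.353ms=36/5b +564.706ms=4/5b
8) 5647.059ms=8b +564.706ms=4/5b
9) 6211.765ms=44/5b +564.706ms=4/5b
10) 6776.471ms=48/5b +564.706ms=4/5b
11) 7341.176ms=52/5b +564.706ms=4/5b
12) 7905.882ms=56/5b +564.706ms=4/5b
13) 8470.588ms=12b +564.706ms=4/5b
14) 9035.294ms=64/5b +564.706ms=4/5b
15) 9600.0ms=68/5b +282.353ms=2/5b
16) 9882.353ms=14b +282.353ms=2/5b
17) 10164.706ms=72/5b +564.706ms=4/5b
18) 10729.412ms=76/5b +564.706ms=4/5b
Σ=16b of 16 (85bpm 4/4) — PASS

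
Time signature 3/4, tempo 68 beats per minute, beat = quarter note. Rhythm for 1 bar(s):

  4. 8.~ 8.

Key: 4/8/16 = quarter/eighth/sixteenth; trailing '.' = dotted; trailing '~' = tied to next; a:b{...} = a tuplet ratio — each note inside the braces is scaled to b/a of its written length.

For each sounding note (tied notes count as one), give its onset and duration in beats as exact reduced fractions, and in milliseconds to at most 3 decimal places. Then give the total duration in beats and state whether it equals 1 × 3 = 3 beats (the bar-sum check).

1) 0.0ms=0b +1323.529ms=3/2b
2) 1323.529ms=3/2b +1323.529ms=3/2b
Σ=3b of 3 (68bpm 3/4) — PASS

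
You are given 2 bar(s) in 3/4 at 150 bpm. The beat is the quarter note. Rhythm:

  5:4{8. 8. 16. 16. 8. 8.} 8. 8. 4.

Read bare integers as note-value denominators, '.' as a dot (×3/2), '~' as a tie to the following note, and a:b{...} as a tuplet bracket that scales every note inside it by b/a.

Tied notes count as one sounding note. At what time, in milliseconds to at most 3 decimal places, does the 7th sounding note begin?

note 7 onset = 3b = 1200.0ms

1. 0.0ms @ 0 + 240.0ms (3/5)
2. 240.0ms @ 3/5 + 240.0ms (3/5)
3. 480.0ms @ 6/5 + 120.0ms (3/10)
4. 600.0ms @ 3/2 + 120.0ms (3/10)
5. 720.0ms @ 9/5 + 240.0ms (3/5)
6. 960.0ms @ 12/5 + 240.0ms (3/5)
7. 1200.0ms @ 3 + 300.0ms (3/4)
8. 1500.0ms @ 15/4 + 300.0ms (3/4)
9. 1800.0ms @ 9/2 + 600.0ms (3/2)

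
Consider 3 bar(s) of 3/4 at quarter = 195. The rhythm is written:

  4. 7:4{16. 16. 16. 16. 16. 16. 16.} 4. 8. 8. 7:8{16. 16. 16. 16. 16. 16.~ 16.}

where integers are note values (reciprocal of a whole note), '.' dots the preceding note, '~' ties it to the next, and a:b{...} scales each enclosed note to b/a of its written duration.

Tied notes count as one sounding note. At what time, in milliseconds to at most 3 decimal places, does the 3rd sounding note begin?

note 3 onset = 12/7b = 527.473ms

1. 0.0ms @ 0 + 461.538ms (3/2)
2. 461.538ms @ 3/2 + 65.934ms (3/14)
3. 527.473ms @ 12/7 + 65.934ms (3/14)
4. 593.407ms @ 27/14 + 65.934ms (3/14)
5. 659.341ms @ 15/7 + 65.934ms (3/14)
6. 725.275ms @ 33/14 + 65.934ms (3/14)
7. 791.209ms @ 18/7 + 65.934ms (3/14)
8. 857.143ms @ 39/14 + 65.934ms (3/14)
9. 923.077ms @ 3 + 461.538ms (3/2)
10. 1384.615ms @ 9/2 + 230.769ms (3/4)
11. 1615.385ms @ 21/4 + 230.769ms (3/4)
12. 1846.154ms @ 6 + 131.868ms (3/7)
13. 1978.022ms @ 45/7 + 131.868ms (3/7)
14. 2109.89ms @ 48/7 + 131.868ms (3/7)
15. 2241.758ms @ 51/7 + 131.868ms (3/7)
16. 2373.626ms @ 54/7 + 131.868ms (3/7)
17. 2505.495ms @ 57/7 + 263.736ms (6/7)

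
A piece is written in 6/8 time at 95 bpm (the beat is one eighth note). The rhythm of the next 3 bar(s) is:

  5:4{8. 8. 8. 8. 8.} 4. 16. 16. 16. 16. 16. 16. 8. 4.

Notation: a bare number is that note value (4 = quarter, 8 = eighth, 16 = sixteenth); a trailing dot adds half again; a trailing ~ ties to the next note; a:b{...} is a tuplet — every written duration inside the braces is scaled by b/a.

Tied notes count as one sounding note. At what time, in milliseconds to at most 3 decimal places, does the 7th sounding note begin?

1. 0.0ms @ 0 + 757.895ms (6/5)
2. 757.895ms @ 6/5 + 757.895ms (6/5)
3. 1515.789ms @ 12/5 + 757.895ms (6/5)
4. 2273.684ms @ 18/5 + 757.895ms (6/5)
5. 3031.579ms @ 24/5 + 757.895ms (6/5)
6. 3789.474ms @ 6 + 1894.737ms (3)
7. 5684.211ms @ 9 + 473.684ms (3/4)
8. 6157.895ms @ 39/4 + 473.684ms (3/4)
9. 6631.579ms @ 21/2 + 473.684ms (3/4)
10. 7105.263ms @ 45/4 + 473.684ms (3/4)
11. 7578.947ms @ 12 + 473.684ms (3/4)
12. 8052.632ms @ 51/4 + 473.684ms (3/4)
13. 8526.316ms @ 27/2 + 947.368ms (3/2)
14. 9473.684ms @ 15 + 1894.737ms (3)

note 7 onset = 9b = 5684.211ms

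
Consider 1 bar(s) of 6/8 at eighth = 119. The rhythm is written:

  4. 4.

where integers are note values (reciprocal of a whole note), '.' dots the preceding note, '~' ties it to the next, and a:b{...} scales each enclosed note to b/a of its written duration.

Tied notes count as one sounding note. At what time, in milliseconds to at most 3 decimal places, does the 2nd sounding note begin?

note 2 onset = 3b = 1512.605ms

1. 0.0ms @ 0 + 1512.605ms (3)
2. 1512.605ms @ 3 + 1512.605ms (3)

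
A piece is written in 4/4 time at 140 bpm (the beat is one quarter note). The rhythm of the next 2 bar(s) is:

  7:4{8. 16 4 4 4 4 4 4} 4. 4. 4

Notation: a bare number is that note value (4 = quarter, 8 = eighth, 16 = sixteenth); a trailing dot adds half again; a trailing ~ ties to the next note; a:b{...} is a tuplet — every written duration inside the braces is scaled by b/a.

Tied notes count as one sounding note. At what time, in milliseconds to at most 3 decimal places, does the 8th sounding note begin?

note 8 onset = 24/7b = 1469.388ms

1. 0.0ms @ 0 + 183.673ms (3/7)
2. 183.673ms @ 3/7 + 61.224ms (1/7)
3. 244.898ms @ 4/7 + 244.898ms (4/7)
4. 489.796ms @ 8/7 + 244.898ms (4/7)
5. 734.694ms @ 12/7 + 244.898ms (4/7)
6. 979.592ms @ 16/7 + 244.898ms (4/7)
7. 1224.49ms @ 20/7 + 244.898ms (4/7)
8. 1469.388ms @ 24/7 + 244.898ms (4/7)
9. 1714.286ms @ 4 + 642.857ms (3/2)
10. 2357.143ms @ 11/2 + 642.857ms (3/2)
11. 3000.0ms @ 7 + 428.571ms (1)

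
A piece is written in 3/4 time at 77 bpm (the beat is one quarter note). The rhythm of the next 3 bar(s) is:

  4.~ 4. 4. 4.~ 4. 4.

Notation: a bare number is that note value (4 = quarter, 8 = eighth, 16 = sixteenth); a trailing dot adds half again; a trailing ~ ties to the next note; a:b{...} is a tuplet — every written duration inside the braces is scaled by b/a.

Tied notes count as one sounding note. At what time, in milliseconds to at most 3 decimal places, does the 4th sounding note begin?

1. 0.0ms @ 0 + 2337.662ms (3)
2. 2337.662ms @ 3 + 1168.831ms (3/2)
3. 3506.494ms @ 9/2 + 2337.662ms (3)
4. 5844.156ms @ 15/2 + 1168.831ms (3/2)

note 4 onset = 15/2b = 5844.156ms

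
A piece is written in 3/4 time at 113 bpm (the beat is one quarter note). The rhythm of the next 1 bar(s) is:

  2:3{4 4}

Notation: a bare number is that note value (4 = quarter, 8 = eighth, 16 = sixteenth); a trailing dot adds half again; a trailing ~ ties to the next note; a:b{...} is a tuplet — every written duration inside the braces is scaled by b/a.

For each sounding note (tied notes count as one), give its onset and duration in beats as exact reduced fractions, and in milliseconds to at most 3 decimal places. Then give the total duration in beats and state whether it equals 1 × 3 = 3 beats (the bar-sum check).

1) 0.0ms=0b +796.46ms=3/2b
2) 796.46ms=3/2b +796.46ms=3/2b
Σ=3b of 3 (113bpm 3/4) — PASS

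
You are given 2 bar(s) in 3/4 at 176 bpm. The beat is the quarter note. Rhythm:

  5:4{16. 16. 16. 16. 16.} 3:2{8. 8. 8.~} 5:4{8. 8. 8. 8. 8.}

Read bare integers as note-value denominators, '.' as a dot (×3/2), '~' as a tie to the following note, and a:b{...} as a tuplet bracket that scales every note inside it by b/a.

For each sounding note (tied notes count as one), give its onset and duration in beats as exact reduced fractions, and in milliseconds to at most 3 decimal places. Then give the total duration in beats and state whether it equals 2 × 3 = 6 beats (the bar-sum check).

1) 0.0ms=0b +102.273ms=3/10b
2) 102.273ms=3/10b +102.273ms=3/10b
3) 204.545ms=3/5b +102.273ms=3/10b
4) 306.818ms=9/10b +102.273ms=3/10b
5) 409.091ms=6/5b +102.273ms=3/10b
6) 511.364ms=3/2b +170.455ms=1/2b
7) 681.818ms=2b +170.455ms=1/2b
8) 852.273ms=5/2b +375.0ms=11/10b
9) 1227.273ms=18/5b +204.545ms=3/5b
10) 1431.818ms=21/5b +204.545ms=3/5b
11) 1636.364ms=24/5b +204.545ms=3/5b
12) 1840.909ms=27/5b +204.545ms=3/5b
Σ=6b of 6 (176bpm 3/4) — PASS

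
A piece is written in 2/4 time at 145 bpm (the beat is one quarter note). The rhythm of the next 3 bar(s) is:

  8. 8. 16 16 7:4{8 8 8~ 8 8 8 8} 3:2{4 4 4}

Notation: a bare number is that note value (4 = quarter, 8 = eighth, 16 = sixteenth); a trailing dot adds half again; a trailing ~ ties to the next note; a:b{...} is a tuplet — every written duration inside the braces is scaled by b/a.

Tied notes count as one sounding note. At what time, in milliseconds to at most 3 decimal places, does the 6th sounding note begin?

note 6 onset = 16/7b = 945.813ms

1. 0.0ms @ 0 + 310.345ms (3/4)
2. 310.345ms @ 3/4 + 310.345ms (3/4)
3. 620.69ms @ 3/2 + 103.448ms (1/4)
4. 724.138ms @ 7/4 + 103.448ms (1/4)
5. 827.586ms @ 2 + 118.227ms (2/7)
6. 945.813ms @ 16/7 + 118.227ms (2/7)
7. 1064.039ms @ 18/7 + 236.453ms (4/7)
8. 1300.493ms @ 22/7 + 118.227ms (2/7)
9. 1418.719ms @ 24/7 + 118.227ms (2/7)
10. 1536.946ms @ 26/7 + 118.227ms (2/7)
11. 1655.172ms @ 4 + 275.862ms (2/3)
12. 1931.034ms @ 14/3 + 275.862ms (2/3)
13. 2206.897ms @ 16/3 + 275.862ms (2/3)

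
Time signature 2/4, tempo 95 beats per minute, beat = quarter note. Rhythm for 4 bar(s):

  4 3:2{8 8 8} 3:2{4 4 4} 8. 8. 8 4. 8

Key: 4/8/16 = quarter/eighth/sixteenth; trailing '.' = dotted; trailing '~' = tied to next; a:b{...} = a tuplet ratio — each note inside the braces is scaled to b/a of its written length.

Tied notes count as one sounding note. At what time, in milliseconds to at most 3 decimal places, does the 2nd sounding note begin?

note 2 onset = 1b = 631.579ms

1. 0.0ms @ 0 + 631.579ms (1)
2. 631.579ms @ 1 + 210.526ms (1/3)
3. 842.105ms @ 4/3 + 210.526ms (1/3)
4. 1052.632ms @ 5/3 + 210.526ms (1/3)
5. 1263.158ms @ 2 + 421.053ms (2/3)
6. 1684.211ms @ 8/3 + 421.053ms (2/3)
7. 2105.263ms @ 10/3 + 421.053ms (2/3)
8. 2526.316ms @ 4 + 473.684ms (3/4)
9. 3000.0ms @ 19/4 + 473.684ms (3/4)
10. 3473.684ms @ 11/2 + 315.789ms (1/2)
11. 3789.474ms @ 6 + 947.368ms (3/2)
12. 4736.842ms @ 15/2 + 315.789ms (1/2)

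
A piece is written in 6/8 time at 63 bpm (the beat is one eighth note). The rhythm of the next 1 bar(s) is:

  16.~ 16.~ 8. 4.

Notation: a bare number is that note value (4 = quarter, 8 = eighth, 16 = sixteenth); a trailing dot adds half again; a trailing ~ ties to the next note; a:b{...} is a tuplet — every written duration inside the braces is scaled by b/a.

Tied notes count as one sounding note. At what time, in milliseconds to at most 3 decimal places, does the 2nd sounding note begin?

1. 0.0ms @ 0 + 2857.143ms (3)
2. 2857.143ms @ 3 + 2857.143ms (3)

note 2 onset = 3b = 2857.143ms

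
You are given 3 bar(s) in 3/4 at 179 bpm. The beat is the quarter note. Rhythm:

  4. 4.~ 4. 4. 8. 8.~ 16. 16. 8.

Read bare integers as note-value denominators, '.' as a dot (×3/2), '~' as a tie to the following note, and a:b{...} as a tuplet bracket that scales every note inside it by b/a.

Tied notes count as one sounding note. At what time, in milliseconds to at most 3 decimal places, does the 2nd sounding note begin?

1. 0.0ms @ 0 + 502.793ms (3/2)
2. 502.793ms @ 3/2 + 1005.587ms (3)
3. 1508.38ms @ 9/2 + 502.793ms (3/2)
4. 2011.173ms @ 6 + 251.397ms (3/4)
5. 2262.57ms @ 27/4 + 377.095ms (9/8)
6. 2639.665ms @ 63/8 + 125.698ms (3/8)
7. 2765.363ms @ 33/4 + 251.397ms (3/4)

note 2 onset = 3/2b = 502.793ms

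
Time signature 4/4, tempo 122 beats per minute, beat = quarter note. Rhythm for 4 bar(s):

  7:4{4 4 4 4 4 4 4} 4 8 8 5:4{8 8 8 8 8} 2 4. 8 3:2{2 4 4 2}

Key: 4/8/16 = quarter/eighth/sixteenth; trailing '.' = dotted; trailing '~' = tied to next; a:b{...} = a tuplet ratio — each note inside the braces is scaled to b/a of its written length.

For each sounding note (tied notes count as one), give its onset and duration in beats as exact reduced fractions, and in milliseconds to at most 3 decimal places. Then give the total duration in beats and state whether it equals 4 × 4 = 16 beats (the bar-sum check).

1) 0.0ms=0b +281.03ms=4/7b
2) 281.03ms=4/7b +281.03ms=4/7b
3) 562.061ms=8/7b +281.03ms=4/7b
4) 843.091ms=12/7b +281.03ms=4/7b
5) 1124.122ms=16/7b +281.03ms=4/7b
6) 1405.152ms=20/7b +281.03ms=4/7b
7) 1686.183ms=24/7b +281.03ms=4/7b
8) 1967.213ms=4b +491.803ms=1b
9) 2459.016ms=5b +245.902ms=1/2b
10) 2704.918ms=11/2b +245.902ms=1/2b
11) 2950.82ms=6b +196.721ms=2/5b
12) 3147.541ms=32/5b +196.721ms=2/5b
13) 3344.262ms=34/5b +196.721ms=2/5b
14) 3540.984ms=36/5b +196.721ms=2/5b
15) 3737.705ms=38/5b +196.721ms=2/5b
16) 3934.426ms=8b +983.607ms=2b
17) 4918.033ms=10b +737.705ms=3/2b
18) 5655.738ms=23/2b +245.902ms=1/2b
19) 5901.639ms=12b +655.738ms=4/3b
20) 6557.377ms=40/3b +327.869ms=2/3b
21) 6885.246ms=14b +327.869ms=2/3b
22) 7213.115ms=44/3b +655.738ms=4/3b
Σ=16b of 16 (122bpm 4/4) — PASS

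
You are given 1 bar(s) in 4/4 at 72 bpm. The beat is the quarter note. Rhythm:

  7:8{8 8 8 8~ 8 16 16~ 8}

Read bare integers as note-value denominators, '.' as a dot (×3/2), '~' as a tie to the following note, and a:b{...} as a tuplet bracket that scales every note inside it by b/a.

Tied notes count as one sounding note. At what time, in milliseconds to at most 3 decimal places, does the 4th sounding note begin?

note 4 onset = 12/7b = 1428.571ms

1. 0.0ms @ 0 + 476.19ms (4/7)
2. 476.19ms @ 4/7 + 476.19ms (4/7)
3. 952.381ms @ 8/7 + 476.19ms (4/7)
4. 1428.571ms @ 12/7 + 952.381ms (8/7)
5. 2380.952ms @ 20/7 + 238.095ms (2/7)
6. 2619.048ms @ 22/7 + 714.286ms (6/7)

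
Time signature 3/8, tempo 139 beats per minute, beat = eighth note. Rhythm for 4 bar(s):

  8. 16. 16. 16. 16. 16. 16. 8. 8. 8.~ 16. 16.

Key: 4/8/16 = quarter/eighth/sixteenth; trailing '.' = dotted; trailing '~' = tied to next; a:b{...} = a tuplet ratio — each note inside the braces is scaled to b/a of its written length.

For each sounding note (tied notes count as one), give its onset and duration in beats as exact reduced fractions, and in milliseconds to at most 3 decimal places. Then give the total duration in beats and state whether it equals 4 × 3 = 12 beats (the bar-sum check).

1) 0.0ms=0b +647.482ms=3/2b
2) 647.482ms=3/2b +323.741ms=3/4b
3) 971.223ms=9/4b +323.741ms=3/4b
4) 1294.964ms=3b +323.741ms=3/4b
5) 1618.705ms=15/4b +323.741ms=3/4b
6) 1942.446ms=9/2b +323.741ms=3/4b
7) 2266.187ms=21/4b +323.741ms=3/4b
8) 2589.928ms=6b +647.482ms=3/2b
9) 3237.41ms=15/2b +647.482ms=3/2b
10) 3884.892ms=9b +971.223ms=9/4b
11) 4856.115ms=45/4b +323.741ms=3/4b
Σ=12b of 12 (139bpm 3/8) — PASS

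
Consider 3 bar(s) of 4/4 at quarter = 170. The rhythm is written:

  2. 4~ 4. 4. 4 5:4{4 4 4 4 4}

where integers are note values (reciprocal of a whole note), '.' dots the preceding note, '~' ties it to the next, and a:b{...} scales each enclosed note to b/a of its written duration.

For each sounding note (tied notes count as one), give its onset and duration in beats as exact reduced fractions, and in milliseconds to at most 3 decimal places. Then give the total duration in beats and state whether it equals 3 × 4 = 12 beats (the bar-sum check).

1) 0.0ms=0b +1058.824ms=3b
2) 1058.824ms=3b +882.353ms=5/2b
3) 1941.176ms=11/2b +529.412ms=3/2b
4) 2470.588ms=7b +352.941ms=1b
5) 2823.529ms=8b +282.353ms=4/5b
6) 3105.882ms=44/5b +282.353ms=4/5b
7) 3388.235ms=48/5b +282.353ms=4/5b
8) 3670.588ms=52/5b +282.353ms=4/5b
9) 3952.941ms=56/5b +282.353ms=4/5b
Σ=12b of 12 (170bpm 4/4) — PASS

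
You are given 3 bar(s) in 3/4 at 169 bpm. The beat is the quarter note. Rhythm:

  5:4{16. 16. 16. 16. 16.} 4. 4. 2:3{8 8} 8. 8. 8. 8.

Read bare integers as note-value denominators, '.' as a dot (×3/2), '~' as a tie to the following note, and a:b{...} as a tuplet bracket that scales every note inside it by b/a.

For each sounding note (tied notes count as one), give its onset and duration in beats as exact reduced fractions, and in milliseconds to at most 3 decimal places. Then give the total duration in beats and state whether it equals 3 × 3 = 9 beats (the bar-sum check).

1) 0.0ms=0b +106.509ms=3/10b
2) 106.509ms=3/10b +106.509ms=3/10b
3) 213.018ms=3/5b +106.509ms=3/10b
4) 319.527ms=9/10b +106.509ms=3/10b
5) 426.036ms=6/5b +106.509ms=3/10b
6) 532.544ms=3/2b +532.544ms=3/2b
7) 1065.089ms=3b +532.544ms=3/2b
8) 1597.633ms=9/2b +266.272ms=3/4b
9) 1863.905ms=21/4b +266.272ms=3/4b
10) 2130.178ms=6b +266.272ms=3/4b
11) 2396.45ms=27/4b +266.272ms=3/4b
12) 2662.722ms=15/2b +266.272ms=3/4b
13) 2928.994ms=33/4b +266.272ms=3/4b
Σ=9b of 9 (169bpm 3/4) — PASS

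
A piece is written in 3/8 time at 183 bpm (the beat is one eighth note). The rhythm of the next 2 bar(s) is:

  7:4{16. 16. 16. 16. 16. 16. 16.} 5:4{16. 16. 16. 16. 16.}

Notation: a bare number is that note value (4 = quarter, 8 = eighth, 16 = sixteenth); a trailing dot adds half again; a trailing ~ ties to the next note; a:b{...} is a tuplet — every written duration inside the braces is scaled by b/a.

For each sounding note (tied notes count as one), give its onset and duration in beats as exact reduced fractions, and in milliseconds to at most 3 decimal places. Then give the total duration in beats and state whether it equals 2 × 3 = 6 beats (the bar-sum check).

1) 0.0ms=0b +140.515ms=3/7b
2) 140.515ms=3/7b +140.515ms=3/7b
3) 281.03ms=6/7b +140.515ms=3/7b
4) 421.546ms=9/7b +140.515ms=3/7b
5) 562.061ms=12/7b +140.515ms=3/7b
6) 702.576ms=15/7b +140.515ms=3/7b
7) 843.091ms=18/7b +140.515ms=3/7b
8) 983.607ms=3b +196.721ms=3/5b
9) 1180.328ms=18/5b +196.721ms=3/5b
10) 1377.049ms=21/5b +196.721ms=3/5b
11) 1573.77ms=24/5b +196.721ms=3/5b
12) 1770.492ms=27/5b +196.721ms=3/5b
Σ=6b of 6 (183bpm 3/8) — PASS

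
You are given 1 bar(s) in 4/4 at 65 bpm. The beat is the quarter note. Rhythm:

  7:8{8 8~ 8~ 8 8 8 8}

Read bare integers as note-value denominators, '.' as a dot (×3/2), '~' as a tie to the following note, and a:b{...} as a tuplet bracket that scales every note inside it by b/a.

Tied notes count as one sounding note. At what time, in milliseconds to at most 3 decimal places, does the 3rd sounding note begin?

1. 0.0ms @ 0 + 527.473ms (4/7)
2. 527.473ms @ 4/7 + 1582.418ms (12/7)
3. 2109.89ms @ 16/7 + 527.473ms (4/7)
4. 2637.363ms @ 20/7 + 527.473ms (4/7)
5. 3164.835ms @ 24/7 + 527.473ms (4/7)

note 3 onset = 16/7b = 2109.89ms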